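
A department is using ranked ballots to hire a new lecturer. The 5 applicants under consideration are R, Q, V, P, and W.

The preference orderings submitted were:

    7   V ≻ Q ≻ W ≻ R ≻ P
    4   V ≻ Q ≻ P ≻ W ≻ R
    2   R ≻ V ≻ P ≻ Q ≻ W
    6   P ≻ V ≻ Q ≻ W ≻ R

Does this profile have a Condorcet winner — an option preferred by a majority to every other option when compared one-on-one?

Head-to-head results (19 voters total):
R vs Q: Q wins 17–2.
R vs V: V wins 17–2.
R vs P: P wins 10–9.
R vs W: W wins 17–2.
Q vs V: V wins 19–0.
Q vs P: Q wins 11–8.
Q vs W: Q wins 19–0.
V vs P: V wins 13–6.
V vs W: V wins 19–0.
P vs W: P wins 12–7.
V beats each rival — R (17–2), Q (19–0), P (13–6), W (19–0) — so V is the Condorcet winner.

Yes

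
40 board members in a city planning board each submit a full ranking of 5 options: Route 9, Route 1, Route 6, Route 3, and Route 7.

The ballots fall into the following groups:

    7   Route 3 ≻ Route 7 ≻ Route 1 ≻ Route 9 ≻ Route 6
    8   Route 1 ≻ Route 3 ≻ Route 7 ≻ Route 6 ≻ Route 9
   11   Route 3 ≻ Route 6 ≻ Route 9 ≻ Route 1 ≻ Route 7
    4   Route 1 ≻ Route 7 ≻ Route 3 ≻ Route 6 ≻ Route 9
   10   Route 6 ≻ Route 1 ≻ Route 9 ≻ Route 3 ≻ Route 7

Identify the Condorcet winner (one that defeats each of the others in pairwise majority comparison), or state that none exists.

None — there is no Condorcet winner

Head-to-head results (40 voters total):
Route 9 vs Route 1: Route 1 wins 29–11.
Route 9 vs Route 6: Route 6 wins 33–7.
Route 9 vs Route 3: Route 3 wins 30–10.
Route 9 vs Route 7: Route 9 wins 21–19.
Route 1 vs Route 6: Route 6 wins 21–19.
Route 1 vs Route 3: Route 1 wins 22–18.
Route 1 vs Route 7: Route 1 wins 33–7.
Route 6 vs Route 3: Route 3 wins 30–10.
Route 6 vs Route 7: Route 6 wins 21–19.
Route 3 vs Route 7: Route 3 wins 36–4.
No candidate beats all others: Route 1 beats Route 3 beats Route 6 beats Route 1, a majority cycle.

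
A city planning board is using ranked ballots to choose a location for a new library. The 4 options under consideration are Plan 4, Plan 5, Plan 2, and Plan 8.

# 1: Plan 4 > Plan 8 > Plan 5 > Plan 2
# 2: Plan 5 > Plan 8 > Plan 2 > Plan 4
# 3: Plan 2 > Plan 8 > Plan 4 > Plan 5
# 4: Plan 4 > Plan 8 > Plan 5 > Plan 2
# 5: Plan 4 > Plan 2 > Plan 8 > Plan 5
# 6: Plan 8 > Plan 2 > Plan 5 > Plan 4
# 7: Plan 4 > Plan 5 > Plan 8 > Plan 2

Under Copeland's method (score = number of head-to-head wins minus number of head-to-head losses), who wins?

Plan 4

Pairwise results:
  Plan 4 vs Plan 5: Plan 4 wins 5–2.
  Plan 4 vs Plan 2: Plan 4 wins 4–3.
  Plan 4 vs Plan 8: Plan 4 wins 4–3.
  Plan 5 vs Plan 2: Plan 5 wins 4–3.
  Plan 5 vs Plan 8: Plan 8 wins 5–2.
  Plan 2 vs Plan 8: Plan 8 wins 5–2.
Copeland scores (wins − losses):
  Plan 4: 3 − 0 = 3
  Plan 5: 1 − 2 = -1
  Plan 2: 0 − 3 = -3
  Plan 8: 2 − 1 = 1
Plan 4 has the best Copeland score.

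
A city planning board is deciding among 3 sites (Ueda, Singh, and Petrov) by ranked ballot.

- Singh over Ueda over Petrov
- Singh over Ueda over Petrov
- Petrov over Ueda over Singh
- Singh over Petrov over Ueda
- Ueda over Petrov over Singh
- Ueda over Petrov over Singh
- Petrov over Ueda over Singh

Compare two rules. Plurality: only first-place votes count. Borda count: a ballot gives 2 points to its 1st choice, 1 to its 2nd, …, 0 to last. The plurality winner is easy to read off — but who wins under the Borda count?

Ueda

Plurality first-place counts: Ueda 2, Singh 3, Petrov 2 → Singh.
Borda totals: Ueda 8, Singh 6, Petrov 7 → Ueda.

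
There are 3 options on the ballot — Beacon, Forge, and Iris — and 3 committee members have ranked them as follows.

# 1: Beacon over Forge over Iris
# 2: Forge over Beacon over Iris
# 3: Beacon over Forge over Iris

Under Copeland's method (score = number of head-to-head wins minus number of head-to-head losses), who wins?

Pairwise results:
  Beacon vs Forge: Beacon wins 2–1.
  Beacon vs Iris: Beacon wins 3–0.
  Forge vs Iris: Forge wins 3–0.
Copeland scores (wins − losses):
  Beacon: 2 − 0 = 2
  Forge: 1 − 1 = 0
  Iris: 0 − 2 = -2
Beacon has the best Copeland score.

Beacon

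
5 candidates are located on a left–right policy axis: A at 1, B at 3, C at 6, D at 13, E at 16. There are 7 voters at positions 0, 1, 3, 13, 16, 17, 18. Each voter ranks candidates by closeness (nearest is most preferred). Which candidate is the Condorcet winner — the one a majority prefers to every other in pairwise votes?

With single-peaked preferences on a line, the Condorcet winner is the candidate closest to the median voter.
The median voter (position 13) is closest to D at 13.
Check: D vs C — voters closer to D: 4 of 7.

D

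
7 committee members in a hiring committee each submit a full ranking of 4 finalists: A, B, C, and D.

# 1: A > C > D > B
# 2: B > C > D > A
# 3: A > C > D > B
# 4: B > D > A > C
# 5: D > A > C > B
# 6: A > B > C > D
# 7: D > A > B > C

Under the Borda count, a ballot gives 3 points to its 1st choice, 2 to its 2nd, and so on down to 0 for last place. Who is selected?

Borda scores:
  A: 3 + 0 + 3 + 1 + 2 + 3 + 2 = 14
  B: 0 + 3 + 0 + 3 + 0 + 2 + 1 = 9
  C: 2 + 2 + 2 + 0 + 1 + 1 + 0 = 8
  D: 1 + 1 + 1 + 2 + 3 + 0 + 3 = 11
A has the highest total.

A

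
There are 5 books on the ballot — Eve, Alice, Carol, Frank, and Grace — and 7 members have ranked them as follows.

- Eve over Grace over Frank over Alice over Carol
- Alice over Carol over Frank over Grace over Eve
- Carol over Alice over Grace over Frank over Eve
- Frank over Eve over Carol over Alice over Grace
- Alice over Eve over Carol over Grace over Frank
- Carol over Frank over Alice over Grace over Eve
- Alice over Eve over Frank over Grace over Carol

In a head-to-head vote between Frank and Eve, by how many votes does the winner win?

Ballots ranking Frank above Eve: 4.
Ballots ranking Eve above Frank: 3.
Frank wins 4–3, a margin of 1.

1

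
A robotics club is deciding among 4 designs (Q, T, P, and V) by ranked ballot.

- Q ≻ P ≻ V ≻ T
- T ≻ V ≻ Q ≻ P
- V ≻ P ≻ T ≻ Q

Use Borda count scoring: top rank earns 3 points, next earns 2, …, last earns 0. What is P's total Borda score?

4

Borda scores:
  Q: 3 + 1 + 0 = 4
  T: 0 + 3 + 1 = 4
  P: 2 + 0 + 2 = 4
  V: 1 + 2 + 3 = 6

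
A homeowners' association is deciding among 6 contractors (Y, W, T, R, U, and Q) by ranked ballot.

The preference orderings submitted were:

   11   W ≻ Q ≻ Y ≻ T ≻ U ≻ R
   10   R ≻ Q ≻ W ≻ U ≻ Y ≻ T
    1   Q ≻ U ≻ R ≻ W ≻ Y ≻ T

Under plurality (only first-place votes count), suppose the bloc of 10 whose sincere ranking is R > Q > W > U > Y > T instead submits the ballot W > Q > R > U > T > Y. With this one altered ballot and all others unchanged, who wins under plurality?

W

First-place totals with the altered ballot: Y 0, W 21, T 0, R 0, U 0, Q 1.
The winner is unchanged: still W.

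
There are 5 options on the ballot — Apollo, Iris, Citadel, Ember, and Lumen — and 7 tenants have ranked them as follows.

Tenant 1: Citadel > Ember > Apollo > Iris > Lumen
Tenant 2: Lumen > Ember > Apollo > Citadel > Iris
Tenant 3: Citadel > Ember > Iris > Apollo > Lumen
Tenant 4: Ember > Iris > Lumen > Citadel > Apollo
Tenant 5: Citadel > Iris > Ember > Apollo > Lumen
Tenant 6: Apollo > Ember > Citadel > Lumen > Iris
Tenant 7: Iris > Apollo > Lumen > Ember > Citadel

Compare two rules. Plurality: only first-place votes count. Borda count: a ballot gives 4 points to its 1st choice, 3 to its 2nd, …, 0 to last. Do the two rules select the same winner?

Plurality first-place counts: Apollo 1, Iris 1, Citadel 3, Ember 1, Lumen 1 → Citadel.
Borda totals: Apollo 13, Iris 13, Citadel 16, Ember 19, Lumen 9 → Ember.
The two rules disagree: plurality picks Citadel, Borda picks Ember.

No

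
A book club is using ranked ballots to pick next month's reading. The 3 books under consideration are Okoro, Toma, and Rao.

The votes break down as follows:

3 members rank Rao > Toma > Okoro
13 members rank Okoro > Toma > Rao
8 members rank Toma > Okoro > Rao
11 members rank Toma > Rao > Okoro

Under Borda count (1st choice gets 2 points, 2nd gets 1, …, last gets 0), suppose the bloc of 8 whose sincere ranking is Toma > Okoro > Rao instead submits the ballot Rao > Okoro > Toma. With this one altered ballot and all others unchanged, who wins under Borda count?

Toma

Borda totals with the altered ballot: Okoro 34, Toma 38, Rao 33.
The winner is unchanged: still Toma.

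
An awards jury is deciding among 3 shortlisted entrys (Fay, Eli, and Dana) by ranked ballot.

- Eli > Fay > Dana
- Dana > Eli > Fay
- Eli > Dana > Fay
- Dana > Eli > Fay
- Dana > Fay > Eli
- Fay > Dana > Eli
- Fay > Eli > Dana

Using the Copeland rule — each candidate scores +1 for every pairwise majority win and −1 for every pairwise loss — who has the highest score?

Pairwise results:
  Fay vs Eli: Eli wins 4–3.
  Fay vs Dana: Dana wins 4–3.
  Eli vs Dana: Dana wins 4–3.
Copeland scores (wins − losses):
  Fay: 0 − 2 = -2
  Eli: 1 − 1 = 0
  Dana: 2 − 0 = 2
Dana has the best Copeland score.

Dana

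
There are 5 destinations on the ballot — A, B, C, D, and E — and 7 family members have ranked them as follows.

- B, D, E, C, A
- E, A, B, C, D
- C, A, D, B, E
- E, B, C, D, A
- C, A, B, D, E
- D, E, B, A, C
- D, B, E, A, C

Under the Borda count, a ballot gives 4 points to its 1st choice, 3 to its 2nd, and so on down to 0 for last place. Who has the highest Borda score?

B

Borda scores:
  A: 0 + 3 + 3 + 0 + 3 + 1 + 1 = 11
  B: 4 + 2 + 1 + 3 + 2 + 2 + 3 = 17
  C: 1 + 1 + 4 + 2 + 4 + 0 + 0 = 12
  D: 3 + 0 + 2 + 1 + 1 + 4 + 4 = 15
  E: 2 + 4 + 0 + 4 + 0 + 3 + 2 = 15
B has the highest total.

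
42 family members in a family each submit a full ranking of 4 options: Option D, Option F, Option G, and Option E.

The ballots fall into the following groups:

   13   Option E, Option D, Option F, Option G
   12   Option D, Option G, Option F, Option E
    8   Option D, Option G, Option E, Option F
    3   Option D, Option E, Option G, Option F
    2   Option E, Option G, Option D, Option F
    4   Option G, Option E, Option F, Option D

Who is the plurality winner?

Option D

First-place vote totals:
  Option D: 23
  Option F: 0
  Option G: 4
  Option E: 15
Option D has the most first-place votes.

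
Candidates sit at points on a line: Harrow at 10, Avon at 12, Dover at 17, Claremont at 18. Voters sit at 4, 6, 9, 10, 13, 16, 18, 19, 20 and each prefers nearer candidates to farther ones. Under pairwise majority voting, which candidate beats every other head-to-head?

With single-peaked preferences on a line, the Condorcet winner is the candidate closest to the median voter.
The median voter (position 13) is closest to Avon at 12.
Check: Avon vs Harrow — voters closer to Avon: 5 of 9.

Avon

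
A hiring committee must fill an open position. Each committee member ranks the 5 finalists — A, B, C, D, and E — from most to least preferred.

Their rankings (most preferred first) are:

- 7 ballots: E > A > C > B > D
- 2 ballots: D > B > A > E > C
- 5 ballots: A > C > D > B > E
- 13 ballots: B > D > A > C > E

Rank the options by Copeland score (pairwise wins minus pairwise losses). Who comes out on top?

B

Pairwise results:
  A vs B: B wins 15–12.
  A vs C: A wins 27–0.
  A vs D: D wins 15–12.
  A vs E: A wins 20–7.
  B vs C: B wins 15–12.
  B vs D: B wins 20–7.
  B vs E: B wins 20–7.
  C vs D: D wins 15–12.
  C vs E: C wins 18–9.
  D vs E: D wins 20–7.
Copeland scores (wins − losses):
  A: 2 − 2 = 0
  B: 4 − 0 = 4
  C: 1 − 3 = -2
  D: 3 − 1 = 2
  E: 0 − 4 = -4
B has the best Copeland score.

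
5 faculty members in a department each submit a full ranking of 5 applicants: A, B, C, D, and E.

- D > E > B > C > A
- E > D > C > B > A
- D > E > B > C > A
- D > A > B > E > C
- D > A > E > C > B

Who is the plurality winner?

First-place vote totals:
  A: 0
  B: 0
  C: 0
  D: 4
  E: 1
D has the most first-place votes.

D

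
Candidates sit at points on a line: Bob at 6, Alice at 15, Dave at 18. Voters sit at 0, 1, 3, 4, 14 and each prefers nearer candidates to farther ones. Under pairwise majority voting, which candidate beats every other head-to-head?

Bob

With single-peaked preferences on a line, the Condorcet winner is the candidate closest to the median voter.
The median voter (position 3) is closest to Bob at 6.
Check: Bob vs Alice — voters closer to Bob: 4 of 5.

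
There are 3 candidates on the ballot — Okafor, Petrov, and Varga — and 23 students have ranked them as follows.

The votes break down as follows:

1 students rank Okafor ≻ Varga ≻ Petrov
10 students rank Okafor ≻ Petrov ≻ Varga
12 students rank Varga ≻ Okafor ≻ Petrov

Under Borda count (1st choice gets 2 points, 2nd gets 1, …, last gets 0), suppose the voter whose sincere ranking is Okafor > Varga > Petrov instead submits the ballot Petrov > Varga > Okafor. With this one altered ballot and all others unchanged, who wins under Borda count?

Okafor

Borda totals with the altered ballot: Okafor 32, Petrov 12, Varga 25.
The winner is unchanged: still Okafor.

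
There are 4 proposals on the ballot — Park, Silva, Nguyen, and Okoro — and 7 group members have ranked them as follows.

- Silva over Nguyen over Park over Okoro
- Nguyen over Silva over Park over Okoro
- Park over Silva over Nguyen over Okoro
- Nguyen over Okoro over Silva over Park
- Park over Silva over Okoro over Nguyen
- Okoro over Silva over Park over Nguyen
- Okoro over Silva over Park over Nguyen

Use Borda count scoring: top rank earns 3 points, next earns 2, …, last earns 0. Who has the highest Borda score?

Borda scores:
  Park: 1 + 1 + 3 + 0 + 3 + 1 + 1 = 10
  Silva: 3 + 2 + 2 + 1 + 2 + 2 + 2 = 14
  Nguyen: 2 + 3 + 1 + 3 + 0 + 0 + 0 = 9
  Okoro: 0 + 0 + 0 + 2 + 1 + 3 + 3 = 9
Silva has the highest total.

Silva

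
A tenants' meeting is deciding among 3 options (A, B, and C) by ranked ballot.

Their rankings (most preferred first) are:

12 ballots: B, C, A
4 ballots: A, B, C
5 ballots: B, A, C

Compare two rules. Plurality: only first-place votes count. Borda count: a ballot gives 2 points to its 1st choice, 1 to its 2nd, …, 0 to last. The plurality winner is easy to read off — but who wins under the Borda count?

Plurality first-place counts: A 4, B 17, C 0 → B.
Borda totals: A 13, B 38, C 12 → B.

B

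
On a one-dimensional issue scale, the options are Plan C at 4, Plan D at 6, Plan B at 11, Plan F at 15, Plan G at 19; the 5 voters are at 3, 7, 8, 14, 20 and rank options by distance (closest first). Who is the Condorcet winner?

Plan D

With single-peaked preferences on a line, the Condorcet winner is the candidate closest to the median voter.
The median voter (position 8) is closest to Plan D at 6.
Check: Plan D vs Plan B — voters closer to Plan D: 3 of 5.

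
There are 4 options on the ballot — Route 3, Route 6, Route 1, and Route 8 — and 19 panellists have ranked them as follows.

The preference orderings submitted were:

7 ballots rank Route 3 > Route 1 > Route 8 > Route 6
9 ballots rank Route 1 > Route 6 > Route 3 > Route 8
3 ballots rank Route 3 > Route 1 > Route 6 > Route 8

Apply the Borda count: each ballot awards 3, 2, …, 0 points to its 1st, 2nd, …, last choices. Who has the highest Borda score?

Borda scores:
  Route 3: 7·3 + 9·1 + 3·3 = 39
  Route 6: 7·0 + 9·2 + 3·1 = 21
  Route 1: 7·2 + 9·3 + 3·2 = 47
  Route 8: 7·1 + 9·0 + 3·0 = 7
Route 1 has the highest total.

Route 1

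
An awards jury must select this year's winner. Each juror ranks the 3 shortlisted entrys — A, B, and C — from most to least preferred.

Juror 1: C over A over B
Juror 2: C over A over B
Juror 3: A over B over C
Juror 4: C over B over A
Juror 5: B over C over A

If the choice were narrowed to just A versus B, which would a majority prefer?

Ballots ranking A above B: 3.
Ballots ranking B above A: 2.
A wins the head-to-head, 3–2.

A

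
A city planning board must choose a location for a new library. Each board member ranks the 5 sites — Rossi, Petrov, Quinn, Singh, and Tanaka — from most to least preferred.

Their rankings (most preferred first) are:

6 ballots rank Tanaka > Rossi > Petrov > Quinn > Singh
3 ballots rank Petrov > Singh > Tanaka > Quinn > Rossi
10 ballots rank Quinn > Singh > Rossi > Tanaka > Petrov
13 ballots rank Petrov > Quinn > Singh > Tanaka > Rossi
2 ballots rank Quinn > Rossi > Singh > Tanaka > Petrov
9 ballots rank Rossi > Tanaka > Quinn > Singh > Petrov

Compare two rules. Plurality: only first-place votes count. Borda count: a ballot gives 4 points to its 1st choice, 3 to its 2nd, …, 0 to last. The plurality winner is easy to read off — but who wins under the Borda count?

Quinn

Plurality first-place counts: Rossi 9, Petrov 16, Quinn 12, Singh 0, Tanaka 6 → Petrov.
Borda totals: Rossi 80, Petrov 76, Quinn 114, Singh 78, Tanaka 82 → Quinn.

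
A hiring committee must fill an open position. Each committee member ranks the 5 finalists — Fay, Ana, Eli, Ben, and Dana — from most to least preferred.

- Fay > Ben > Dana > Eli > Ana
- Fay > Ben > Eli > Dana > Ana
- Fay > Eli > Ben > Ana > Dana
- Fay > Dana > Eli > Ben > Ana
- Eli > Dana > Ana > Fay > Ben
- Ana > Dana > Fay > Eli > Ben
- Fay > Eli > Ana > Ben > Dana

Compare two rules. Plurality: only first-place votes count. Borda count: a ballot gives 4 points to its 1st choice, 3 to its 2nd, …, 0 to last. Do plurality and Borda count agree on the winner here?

Plurality first-place counts: Fay 5, Ana 1, Eli 1, Ben 0, Dana 0 → Fay.
Borda totals: Fay 23, Ana 9, Eli 16, Ben 10, Dana 12 → Fay.
The two rules agree on Fay.

Yes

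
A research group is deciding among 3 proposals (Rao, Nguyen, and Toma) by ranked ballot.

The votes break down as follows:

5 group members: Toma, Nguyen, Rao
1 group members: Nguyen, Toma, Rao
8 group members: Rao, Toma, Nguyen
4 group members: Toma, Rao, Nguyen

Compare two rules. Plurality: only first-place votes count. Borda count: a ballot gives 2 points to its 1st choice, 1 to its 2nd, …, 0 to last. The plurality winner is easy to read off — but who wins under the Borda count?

Toma

Plurality first-place counts: Rao 8, Nguyen 1, Toma 9 → Toma.
Borda totals: Rao 20, Nguyen 7, Toma 27 → Toma.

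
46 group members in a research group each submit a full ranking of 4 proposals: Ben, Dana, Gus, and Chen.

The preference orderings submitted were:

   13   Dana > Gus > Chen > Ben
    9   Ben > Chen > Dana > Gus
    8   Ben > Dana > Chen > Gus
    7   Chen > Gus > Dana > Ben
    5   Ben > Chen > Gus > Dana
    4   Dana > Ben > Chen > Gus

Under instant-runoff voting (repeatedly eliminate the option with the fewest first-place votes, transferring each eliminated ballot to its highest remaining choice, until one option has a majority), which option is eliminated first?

Gus

Round 1: Ben 22, Dana 17, Chen 7, Gus 0. Gus has the fewest and is eliminated.
Round 2: Ben 22, Dana 17, Chen 7. Chen has the fewest and is eliminated.
Round 3: Dana 24, Ben 22. Dana has a majority.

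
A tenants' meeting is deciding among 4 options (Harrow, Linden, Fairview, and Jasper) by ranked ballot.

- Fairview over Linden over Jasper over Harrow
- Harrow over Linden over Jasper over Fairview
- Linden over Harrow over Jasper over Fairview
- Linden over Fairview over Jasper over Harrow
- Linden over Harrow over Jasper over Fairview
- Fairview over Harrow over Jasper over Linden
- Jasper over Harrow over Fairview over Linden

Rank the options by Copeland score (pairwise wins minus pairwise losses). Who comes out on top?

Pairwise results:
  Harrow vs Linden: Linden wins 4–3.
  Harrow vs Fairview: Harrow wins 4–3.
  Harrow vs Jasper: Harrow wins 4–3.
  Linden vs Fairview: Linden wins 4–3.
  Linden vs Jasper: Linden wins 5–2.
  Fairview vs Jasper: Jasper wins 4–3.
Copeland scores (wins − losses):
  Harrow: 2 − 1 = 1
  Linden: 3 − 0 = 3
  Fairview: 0 − 3 = -3
  Jasper: 1 − 2 = -1
Linden has the best Copeland score.

Linden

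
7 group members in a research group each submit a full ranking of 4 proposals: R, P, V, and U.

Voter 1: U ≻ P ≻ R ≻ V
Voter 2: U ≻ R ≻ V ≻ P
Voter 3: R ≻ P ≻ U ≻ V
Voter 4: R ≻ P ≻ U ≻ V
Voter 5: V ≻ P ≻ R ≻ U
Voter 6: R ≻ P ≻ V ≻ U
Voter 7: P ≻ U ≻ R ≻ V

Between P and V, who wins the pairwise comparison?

P

Ballots ranking P above V: 5.
Ballots ranking V above P: 2.
P wins the head-to-head, 5–2.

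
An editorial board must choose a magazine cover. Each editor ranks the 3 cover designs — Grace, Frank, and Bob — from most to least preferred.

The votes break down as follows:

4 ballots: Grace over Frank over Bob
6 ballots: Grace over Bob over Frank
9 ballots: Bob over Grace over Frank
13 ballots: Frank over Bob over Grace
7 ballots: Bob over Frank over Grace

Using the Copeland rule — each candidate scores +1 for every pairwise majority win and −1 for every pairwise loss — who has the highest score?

Bob

Pairwise results:
  Grace vs Frank: Frank wins 20–19.
  Grace vs Bob: Bob wins 29–10.
  Frank vs Bob: Bob wins 22–17.
Copeland scores (wins − losses):
  Grace: 0 − 2 = -2
  Frank: 1 − 1 = 0
  Bob: 2 − 0 = 2
Bob has the best Copeland score.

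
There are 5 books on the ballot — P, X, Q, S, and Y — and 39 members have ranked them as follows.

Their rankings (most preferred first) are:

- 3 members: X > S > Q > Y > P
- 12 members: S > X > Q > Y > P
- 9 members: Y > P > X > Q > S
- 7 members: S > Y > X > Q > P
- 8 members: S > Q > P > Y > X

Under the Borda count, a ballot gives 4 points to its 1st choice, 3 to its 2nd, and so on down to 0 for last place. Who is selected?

Borda scores:
  P: 3·0 + 12·0 + 9·3 + 7·0 + 8·2 = 43
  X: 3·4 + 12·3 + 9·2 + 7·2 + 8·0 = 80
  Q: 3·2 + 12·2 + 9·1 + 7·1 + 8·3 = 70
  S: 3·3 + 12·4 + 9·0 + 7·4 + 8·4 = 117
  Y: 3·1 + 12·1 + 9·4 + 7·3 + 8·1 = 80
S has the highest total.

S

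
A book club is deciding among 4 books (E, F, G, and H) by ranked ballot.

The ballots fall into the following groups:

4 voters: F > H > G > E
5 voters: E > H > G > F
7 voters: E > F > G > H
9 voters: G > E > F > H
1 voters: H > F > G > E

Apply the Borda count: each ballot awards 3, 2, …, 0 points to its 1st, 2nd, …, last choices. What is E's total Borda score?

54

Borda scores:
  E: 4·0 + 5·3 + 7·3 + 9·2 + 0 = 54
  F: 4·3 + 5·0 + 7·2 + 9·1 + 2 = 37
  G: 4·1 + 5·1 + 7·1 + 9·3 + 1 = 44
  H: 4·2 + 5·2 + 7·0 + 9·0 + 3 = 21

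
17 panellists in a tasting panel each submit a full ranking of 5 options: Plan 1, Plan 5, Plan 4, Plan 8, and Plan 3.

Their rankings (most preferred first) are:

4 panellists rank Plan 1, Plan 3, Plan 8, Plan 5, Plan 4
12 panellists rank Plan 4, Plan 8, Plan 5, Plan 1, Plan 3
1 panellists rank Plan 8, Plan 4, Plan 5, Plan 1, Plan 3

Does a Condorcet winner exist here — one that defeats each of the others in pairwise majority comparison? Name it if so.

Head-to-head results (17 voters total):
Plan 1 vs Plan 5: Plan 5 wins 13–4.
Plan 1 vs Plan 4: Plan 4 wins 13–4.
Plan 1 vs Plan 8: Plan 8 wins 13–4.
Plan 1 vs Plan 3: Plan 1 wins 17–0.
Plan 5 vs Plan 4: Plan 4 wins 13–4.
Plan 5 vs Plan 8: Plan 8 wins 17–0.
Plan 5 vs Plan 3: Plan 5 wins 13–4.
Plan 4 vs Plan 8: Plan 4 wins 12–5.
Plan 4 vs Plan 3: Plan 4 wins 13–4.
Plan 8 vs Plan 3: Plan 8 wins 13–4.
Plan 4 beats each rival — Plan 1 (13–4), Plan 5 (13–4), Plan 8 (12–5), Plan 3 (13–4) — so Plan 4 is the Condorcet winner.

Plan 4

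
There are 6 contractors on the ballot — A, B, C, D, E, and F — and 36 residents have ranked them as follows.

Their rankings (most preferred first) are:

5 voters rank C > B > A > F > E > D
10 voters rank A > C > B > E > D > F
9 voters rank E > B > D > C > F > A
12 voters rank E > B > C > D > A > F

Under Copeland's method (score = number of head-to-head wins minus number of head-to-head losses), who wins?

Pairwise results:
  A vs B: B wins 26–10.
  A vs C: C wins 26–10.
  A vs D: D wins 21–15.
  A vs E: E wins 21–15.
  A vs F: A wins 27–9.
  B vs C: B wins 21–15.
  B vs D: B wins 36–0.
  B vs E: E wins 21–15.
  B vs F: B wins 36–0.
  C vs D: C wins 27–9.
  C vs E: E wins 21–15.
  C vs F: C wins 36–0.
  D vs E: E wins 36–0.
  D vs F: D wins 31–5.
  E vs F: E wins 31–5.
Copeland scores (wins − losses):
  A: 1 − 4 = -3
  B: 4 − 1 = 3
  C: 3 − 2 = 1
  D: 2 − 3 = -1
  E: 5 − 0 = 5
  F: 0 − 5 = -5
E has the best Copeland score.

E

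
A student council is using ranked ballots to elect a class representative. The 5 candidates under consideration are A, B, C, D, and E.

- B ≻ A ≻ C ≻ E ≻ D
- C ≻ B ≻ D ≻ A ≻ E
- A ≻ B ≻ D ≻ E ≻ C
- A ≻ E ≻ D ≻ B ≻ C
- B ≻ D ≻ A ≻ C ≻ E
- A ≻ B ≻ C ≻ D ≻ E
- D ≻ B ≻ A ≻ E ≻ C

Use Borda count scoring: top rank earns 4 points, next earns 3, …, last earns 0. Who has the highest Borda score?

Borda scores:
  A: 3 + 1 + 4 + 4 + 2 + 4 + 2 = 20
  B: 4 + 3 + 3 + 1 + 4 + 3 + 3 = 21
  C: 2 + 4 + 0 + 0 + 1 + 2 + 0 = 9
  D: 0 + 2 + 2 + 2 + 3 + 1 + 4 = 14
  E: 1 + 0 + 1 + 3 + 0 + 0 + 1 = 6
B has the highest total.

B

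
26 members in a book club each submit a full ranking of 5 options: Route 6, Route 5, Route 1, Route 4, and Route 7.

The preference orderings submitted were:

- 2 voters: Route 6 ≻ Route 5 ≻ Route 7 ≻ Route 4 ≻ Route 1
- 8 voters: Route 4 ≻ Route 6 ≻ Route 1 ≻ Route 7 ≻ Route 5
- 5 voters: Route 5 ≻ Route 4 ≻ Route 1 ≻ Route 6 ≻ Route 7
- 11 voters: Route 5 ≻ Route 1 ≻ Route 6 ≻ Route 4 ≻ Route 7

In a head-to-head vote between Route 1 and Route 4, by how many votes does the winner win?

4

Ballots ranking Route 1 above Route 4: 11.
Ballots ranking Route 4 above Route 1: 2+8+5 = 15.
Route 4 wins 15–11, a margin of 4.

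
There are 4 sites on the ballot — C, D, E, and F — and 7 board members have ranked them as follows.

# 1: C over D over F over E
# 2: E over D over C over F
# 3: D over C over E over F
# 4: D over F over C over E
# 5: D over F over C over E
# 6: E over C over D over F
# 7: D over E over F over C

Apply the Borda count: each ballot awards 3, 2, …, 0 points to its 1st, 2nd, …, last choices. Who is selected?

D

Borda scores:
  C: 3 + 1 + 2 + 1 + 1 + 2 + 0 = 10
  D: 2 + 2 + 3 + 3 + 3 + 1 + 3 = 17
  E: 0 + 3 + 1 + 0 + 0 + 3 + 2 = 9
  F: 1 + 0 + 0 + 2 + 2 + 0 + 1 = 6
D has the highest total.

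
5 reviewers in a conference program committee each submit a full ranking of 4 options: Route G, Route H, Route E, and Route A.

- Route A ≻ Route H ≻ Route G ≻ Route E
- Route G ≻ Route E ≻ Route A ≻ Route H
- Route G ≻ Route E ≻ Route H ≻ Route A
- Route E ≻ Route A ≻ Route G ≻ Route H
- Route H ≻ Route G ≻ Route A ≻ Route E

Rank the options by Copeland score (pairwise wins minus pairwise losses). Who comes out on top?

Pairwise results:
  Route G vs Route H: Route G wins 3–2.
  Route G vs Route E: Route G wins 4–1.
  Route G vs Route A: Route G wins 3–2.
  Route H vs Route E: Route E wins 3–2.
  Route H vs Route A: Route A wins 3–2.
  Route E vs Route A: Route E wins 3–2.
Copeland scores (wins − losses):
  Route G: 3 − 0 = 3
  Route H: 0 − 3 = -3
  Route E: 2 − 1 = 1
  Route A: 1 − 2 = -1
Route G has the best Copeland score.

Route G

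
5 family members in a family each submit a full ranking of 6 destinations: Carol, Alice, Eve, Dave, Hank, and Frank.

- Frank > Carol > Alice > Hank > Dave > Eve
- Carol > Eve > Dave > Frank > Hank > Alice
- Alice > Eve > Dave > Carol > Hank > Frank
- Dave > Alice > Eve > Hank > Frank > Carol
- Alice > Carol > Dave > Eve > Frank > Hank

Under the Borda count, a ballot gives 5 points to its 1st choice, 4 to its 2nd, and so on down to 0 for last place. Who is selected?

Alice

Borda scores:
  Carol: 4 + 5 + 2 + 0 + 4 = 15
  Alice: 3 + 0 + 5 + 4 + 5 = 17
  Eve: 0 + 4 + 4 + 3 + 2 = 13
  Dave: 1 + 3 + 3 + 5 + 3 = 15
  Hank: 2 + 1 + 1 + 2 + 0 = 6
  Frank: 5 + 2 + 0 + 1 + 1 = 9
Alice has the highest total.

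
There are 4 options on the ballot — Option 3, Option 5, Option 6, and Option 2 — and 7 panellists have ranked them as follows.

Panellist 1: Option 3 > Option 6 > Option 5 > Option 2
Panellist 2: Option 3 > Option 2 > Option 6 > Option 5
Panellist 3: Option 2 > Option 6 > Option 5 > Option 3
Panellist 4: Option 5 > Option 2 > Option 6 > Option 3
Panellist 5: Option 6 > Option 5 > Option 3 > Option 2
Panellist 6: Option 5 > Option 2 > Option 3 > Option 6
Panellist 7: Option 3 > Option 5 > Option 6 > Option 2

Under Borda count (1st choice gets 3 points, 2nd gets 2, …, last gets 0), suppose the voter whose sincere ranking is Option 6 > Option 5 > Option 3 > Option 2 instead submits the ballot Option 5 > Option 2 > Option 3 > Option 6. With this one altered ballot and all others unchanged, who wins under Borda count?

Option 5

Borda totals with the altered ballot: Option 3 11, Option 5 13, Option 6 7, Option 2 11.
The winner is unchanged: still Option 5.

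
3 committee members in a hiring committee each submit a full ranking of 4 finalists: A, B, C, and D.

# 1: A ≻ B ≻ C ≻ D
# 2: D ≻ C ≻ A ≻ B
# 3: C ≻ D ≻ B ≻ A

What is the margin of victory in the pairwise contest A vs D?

1

Ballots ranking A above D: 1.
Ballots ranking D above A: 2.
D wins 2–1, a margin of 1.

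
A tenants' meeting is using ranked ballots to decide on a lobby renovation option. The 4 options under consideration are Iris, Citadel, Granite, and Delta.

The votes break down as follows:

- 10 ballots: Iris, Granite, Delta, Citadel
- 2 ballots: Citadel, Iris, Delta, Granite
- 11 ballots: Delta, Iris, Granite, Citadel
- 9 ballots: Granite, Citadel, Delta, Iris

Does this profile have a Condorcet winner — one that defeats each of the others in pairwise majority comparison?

Head-to-head results (32 voters total):
Iris vs Citadel: Iris wins 21–11.
Iris vs Granite: Iris wins 23–9.
Iris vs Delta: Delta wins 20–12.
Citadel vs Granite: Granite wins 30–2.
Citadel vs Delta: Delta wins 21–11.
Granite vs Delta: Granite wins 19–13.
No candidate beats all others: Iris beats Granite beats Delta beats Iris, a majority cycle.

No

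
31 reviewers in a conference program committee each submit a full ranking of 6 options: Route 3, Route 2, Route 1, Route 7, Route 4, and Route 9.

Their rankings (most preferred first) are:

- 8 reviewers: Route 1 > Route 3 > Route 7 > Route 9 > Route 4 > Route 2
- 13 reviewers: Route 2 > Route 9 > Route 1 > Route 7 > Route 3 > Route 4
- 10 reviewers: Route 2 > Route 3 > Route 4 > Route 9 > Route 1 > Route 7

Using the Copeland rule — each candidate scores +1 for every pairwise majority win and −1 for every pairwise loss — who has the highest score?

Route 2

Pairwise results:
  Route 3 vs Route 2: Route 2 wins 23–8.
  Route 3 vs Route 1: Route 1 wins 21–10.
  Route 3 vs Route 7: Route 3 wins 18–13.
  Route 3 vs Route 4: Route 3 wins 31–0.
  Route 3 vs Route 9: Route 3 wins 18–13.
  Route 2 vs Route 1: Route 2 wins 23–8.
  Route 2 vs Route 7: Route 2 wins 23–8.
  Route 2 vs Route 4: Route 2 wins 23–8.
  Route 2 vs Route 9: Route 2 wins 23–8.
  Route 1 vs Route 7: Route 1 wins 31–0.
  Route 1 vs Route 4: Route 1 wins 21–10.
  Route 1 vs Route 9: Route 9 wins 23–8.
  Route 7 vs Route 4: Route 7 wins 21–10.
  Route 7 vs Route 9: Route 9 wins 23–8.
  Route 4 vs Route 9: Route 9 wins 21–10.
Copeland scores (wins − losses):
  Route 3: 3 − 2 = 1
  Route 2: 5 − 0 = 5
  Route 1: 3 − 2 = 1
  Route 7: 1 − 4 = -3
  Route 4: 0 − 5 = -5
  Route 9: 3 − 2 = 1
Route 2 has the best Copeland score.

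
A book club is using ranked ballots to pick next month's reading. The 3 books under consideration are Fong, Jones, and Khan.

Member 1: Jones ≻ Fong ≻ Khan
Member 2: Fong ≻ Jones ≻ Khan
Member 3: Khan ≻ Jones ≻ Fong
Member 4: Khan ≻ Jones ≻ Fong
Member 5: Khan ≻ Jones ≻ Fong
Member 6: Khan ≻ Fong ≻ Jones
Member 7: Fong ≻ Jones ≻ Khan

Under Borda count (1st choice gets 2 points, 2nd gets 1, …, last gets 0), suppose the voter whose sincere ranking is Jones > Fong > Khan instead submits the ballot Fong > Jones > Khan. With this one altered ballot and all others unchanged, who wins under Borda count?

Khan

Borda totals with the altered ballot: Fong 7, Jones 6, Khan 8.
The winner is unchanged: still Khan.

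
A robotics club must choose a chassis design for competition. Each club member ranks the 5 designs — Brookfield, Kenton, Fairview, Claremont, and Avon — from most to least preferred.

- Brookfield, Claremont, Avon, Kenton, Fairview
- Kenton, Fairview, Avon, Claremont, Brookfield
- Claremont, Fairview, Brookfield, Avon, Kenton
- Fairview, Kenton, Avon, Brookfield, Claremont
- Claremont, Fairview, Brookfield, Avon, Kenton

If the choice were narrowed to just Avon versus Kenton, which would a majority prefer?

Avon

Ballots ranking Avon above Kenton: 3.
Ballots ranking Kenton above Avon: 2.
Avon wins the head-to-head, 3–2.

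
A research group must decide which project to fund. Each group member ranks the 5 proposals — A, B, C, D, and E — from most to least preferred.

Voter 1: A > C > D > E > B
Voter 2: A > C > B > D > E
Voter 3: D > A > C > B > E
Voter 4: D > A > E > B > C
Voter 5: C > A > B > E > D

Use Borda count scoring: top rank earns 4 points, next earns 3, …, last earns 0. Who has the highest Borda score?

Borda scores:
  A: 4 + 4 + 3 + 3 + 3 = 17
  B: 0 + 2 + 1 + 1 + 2 = 6
  C: 3 + 3 + 2 + 0 + 4 = 12
  D: 2 + 1 + 4 + 4 + 0 = 11
  E: 1 + 0 + 0 + 2 + 1 = 4
A has the highest total.

A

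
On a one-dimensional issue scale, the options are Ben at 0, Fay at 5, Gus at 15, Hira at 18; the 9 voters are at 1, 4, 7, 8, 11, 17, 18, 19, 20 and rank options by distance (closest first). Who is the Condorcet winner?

With single-peaked preferences on a line, the Condorcet winner is the candidate closest to the median voter.
The median voter (position 11) is closest to Gus at 15.
Check: Gus vs Fay — voters closer to Gus: 5 of 9.

Gus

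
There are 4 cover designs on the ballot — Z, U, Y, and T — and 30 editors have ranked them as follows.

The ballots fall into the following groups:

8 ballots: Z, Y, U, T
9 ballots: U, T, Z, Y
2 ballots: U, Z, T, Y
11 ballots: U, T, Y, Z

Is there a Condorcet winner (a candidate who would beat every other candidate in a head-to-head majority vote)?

Head-to-head results (30 voters total):
Z vs U: U wins 22–8.
Z vs Y: Z wins 19–11.
Z vs T: T wins 20–10.
U vs Y: U wins 22–8.
U vs T: U wins 30–0.
Y vs T: T wins 22–8.
U beats each rival — Z (22–8), Y (22–8), T (30–0) — so U is the Condorcet winner.

Yes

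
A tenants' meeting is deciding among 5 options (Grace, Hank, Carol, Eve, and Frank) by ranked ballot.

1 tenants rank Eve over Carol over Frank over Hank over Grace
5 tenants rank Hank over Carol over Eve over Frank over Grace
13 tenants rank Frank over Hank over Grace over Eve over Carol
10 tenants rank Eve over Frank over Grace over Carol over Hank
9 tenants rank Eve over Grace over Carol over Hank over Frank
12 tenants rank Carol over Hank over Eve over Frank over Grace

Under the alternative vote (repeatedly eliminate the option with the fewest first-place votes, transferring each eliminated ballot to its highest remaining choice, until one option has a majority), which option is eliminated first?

Grace

Round 1: Eve 20, Frank 13, Carol 12, Hank 5, Grace 0. Grace has the fewest and is eliminated.
Round 2: Eve 20, Frank 13, Carol 12, Hank 5. Hank has the fewest and is eliminated.
Round 3: Eve 20, Carol 17, Frank 13. Frank has the fewest and is eliminated.
Round 4: Eve 33, Carol 17. Eve has a majority.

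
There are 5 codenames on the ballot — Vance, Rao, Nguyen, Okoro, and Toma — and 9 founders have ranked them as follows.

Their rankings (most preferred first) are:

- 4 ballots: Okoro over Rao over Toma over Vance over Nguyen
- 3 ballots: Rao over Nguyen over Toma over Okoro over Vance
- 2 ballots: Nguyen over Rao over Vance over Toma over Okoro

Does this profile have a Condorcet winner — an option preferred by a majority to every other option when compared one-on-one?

Yes

Head-to-head results (9 voters total):
Vance vs Rao: Rao wins 9–0.
Vance vs Nguyen: Nguyen wins 5–4.
Vance vs Okoro: Okoro wins 7–2.
Vance vs Toma: Toma wins 7–2.
Rao vs Nguyen: Rao wins 7–2.
Rao vs Okoro: Rao wins 5–4.
Rao vs Toma: Rao wins 9–0.
Nguyen vs Okoro: Nguyen wins 5–4.
Nguyen vs Toma: Nguyen wins 5–4.
Okoro vs Toma: Toma wins 5–4.
Rao beats each rival — Vance (9–0), Nguyen (7–2), Okoro (5–4), Toma (9–0) — so Rao is the Condorcet winner.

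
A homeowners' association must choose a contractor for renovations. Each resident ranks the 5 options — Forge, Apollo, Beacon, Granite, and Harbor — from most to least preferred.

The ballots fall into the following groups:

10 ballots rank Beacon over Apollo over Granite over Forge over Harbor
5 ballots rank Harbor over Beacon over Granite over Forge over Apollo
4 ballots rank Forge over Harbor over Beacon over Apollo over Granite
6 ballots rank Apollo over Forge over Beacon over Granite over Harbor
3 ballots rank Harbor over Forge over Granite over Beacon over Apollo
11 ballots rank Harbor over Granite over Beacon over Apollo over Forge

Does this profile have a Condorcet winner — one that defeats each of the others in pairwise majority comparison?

No

Head-to-head results (39 voters total):
Forge vs Apollo: Apollo wins 27–12.
Forge vs Beacon: Beacon wins 26–13.
Forge vs Granite: Granite wins 26–13.
Forge vs Harbor: Forge wins 20–19.
Apollo vs Beacon: Beacon wins 33–6.
Apollo vs Granite: Apollo wins 20–19.
Apollo vs Harbor: Harbor wins 23–16.
Beacon vs Granite: Beacon wins 25–14.
Beacon vs Harbor: Harbor wins 23–16.
Granite vs Harbor: Harbor wins 23–16.
No candidate beats all others: Forge beats Harbor beats Apollo beats Forge, a majority cycle.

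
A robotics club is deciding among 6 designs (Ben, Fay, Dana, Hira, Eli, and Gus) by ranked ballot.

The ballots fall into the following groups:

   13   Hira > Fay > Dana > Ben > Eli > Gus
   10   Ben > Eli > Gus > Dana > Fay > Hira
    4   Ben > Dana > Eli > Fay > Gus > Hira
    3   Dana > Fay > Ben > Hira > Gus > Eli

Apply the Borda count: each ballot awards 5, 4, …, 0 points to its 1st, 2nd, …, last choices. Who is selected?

Ben

Borda scores:
  Ben: 13·2 + 10·5 + 4·5 + 3·3 = 105
  Fay: 13·4 + 10·1 + 4·2 + 3·4 = 82
  Dana: 13·3 + 10·2 + 4·4 + 3·5 = 90
  Hira: 13·5 + 10·0 + 4·0 + 3·2 = 71
  Eli: 13·1 + 10·4 + 4·3 + 3·0 = 65
  Gus: 13·0 + 10·3 + 4·1 + 3·1 = 37
Ben has the highest total.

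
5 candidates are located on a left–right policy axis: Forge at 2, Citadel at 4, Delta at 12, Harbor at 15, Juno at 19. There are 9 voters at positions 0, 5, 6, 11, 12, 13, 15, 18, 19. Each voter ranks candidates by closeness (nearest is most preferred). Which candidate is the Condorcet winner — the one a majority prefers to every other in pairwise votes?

Delta

With single-peaked preferences on a line, the Condorcet winner is the candidate closest to the median voter.
The median voter (position 12) is closest to Delta at 12.
Check: Delta vs Harbor — voters closer to Delta: 6 of 9.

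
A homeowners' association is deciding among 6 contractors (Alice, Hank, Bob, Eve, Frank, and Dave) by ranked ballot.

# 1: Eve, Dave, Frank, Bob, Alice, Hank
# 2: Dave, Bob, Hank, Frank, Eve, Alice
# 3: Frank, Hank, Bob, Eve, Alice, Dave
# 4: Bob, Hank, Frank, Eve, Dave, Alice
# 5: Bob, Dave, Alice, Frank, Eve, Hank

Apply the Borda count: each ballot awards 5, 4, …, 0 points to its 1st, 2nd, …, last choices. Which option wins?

Borda scores:
  Alice: 1 + 0 + 1 + 0 + 3 = 5
  Hank: 0 + 3 + 4 + 4 + 0 = 11
  Bob: 2 + 4 + 3 + 5 + 5 = 19
  Eve: 5 + 1 + 2 + 2 + 1 = 11
  Frank: 3 + 2 + 5 + 3 + 2 = 15
  Dave: 4 + 5 + 0 + 1 + 4 = 14
Bob has the highest total.

Bob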